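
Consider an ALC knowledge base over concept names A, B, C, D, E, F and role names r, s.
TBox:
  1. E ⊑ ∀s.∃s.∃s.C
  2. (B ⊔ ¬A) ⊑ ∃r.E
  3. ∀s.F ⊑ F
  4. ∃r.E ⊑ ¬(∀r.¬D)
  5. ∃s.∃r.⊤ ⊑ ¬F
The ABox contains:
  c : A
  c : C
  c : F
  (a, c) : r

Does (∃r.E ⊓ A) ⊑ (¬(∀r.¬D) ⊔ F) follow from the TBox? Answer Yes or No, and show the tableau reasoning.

Yes

1. (∃r.E ⊓ A) ⊑ (¬(∀r.¬D) ⊔ F)  ⇔  ((∃r.E ⊓ A) ⊓ (∀r.¬D ⊓ ¬F)) unsat w.r.t. T
   all branches close; clash {F, ¬F} at x₀
2. Hence (∃r.E ⊓ A) ⊑ (¬(∀r.¬D) ⊔ F): entailed.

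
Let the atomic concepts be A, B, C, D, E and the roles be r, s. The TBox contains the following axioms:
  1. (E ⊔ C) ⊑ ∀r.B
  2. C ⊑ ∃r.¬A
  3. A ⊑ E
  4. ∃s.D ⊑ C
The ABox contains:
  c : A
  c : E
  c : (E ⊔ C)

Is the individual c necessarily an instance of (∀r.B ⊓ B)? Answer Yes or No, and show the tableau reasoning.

1. c : (∀r.B ⊓ B)?  L(c) = {A, E, (E ⊔ C)} ∪ {(∃r.¬B ⊔ ¬B)}
   apply at c: (E ⊔ C)⊑∀r.B
   open: L(c) ⊇ {A, E, ¬B, ¬C, ∀r.B, …} — c ∉ (∀r.B ⊓ B) possible
2. Hence c : (∀r.B ⊓ B): not entailed.

No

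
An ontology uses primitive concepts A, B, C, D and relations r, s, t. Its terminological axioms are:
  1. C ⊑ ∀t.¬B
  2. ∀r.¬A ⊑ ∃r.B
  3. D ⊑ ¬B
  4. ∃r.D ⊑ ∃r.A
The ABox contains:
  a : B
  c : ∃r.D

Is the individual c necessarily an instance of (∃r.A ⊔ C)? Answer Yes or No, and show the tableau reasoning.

Yes

1. c : (∃r.A ⊔ C)?  L(c) = {∃r.D} ∪ {(∀r.¬A ⊓ ¬C)}
   clash {A, ¬A} at an ∃-successor — c ∈ (∃r.A ⊔ C)
2. Hence c : (∃r.A ⊔ C): entailed.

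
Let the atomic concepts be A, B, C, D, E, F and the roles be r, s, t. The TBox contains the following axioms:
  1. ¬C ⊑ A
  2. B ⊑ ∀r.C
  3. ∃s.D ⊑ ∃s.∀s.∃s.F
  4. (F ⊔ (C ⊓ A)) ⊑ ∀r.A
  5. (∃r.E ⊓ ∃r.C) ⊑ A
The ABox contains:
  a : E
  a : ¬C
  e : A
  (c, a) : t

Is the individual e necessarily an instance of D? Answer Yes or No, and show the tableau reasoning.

1. e : D?  L(e) = {A} ∪ {¬D}
   open: L(e) ⊇ {A, ¬B, ¬C, ¬D, ¬F, …} — e ∉ D possible
2. Hence e : D: not entailed.

No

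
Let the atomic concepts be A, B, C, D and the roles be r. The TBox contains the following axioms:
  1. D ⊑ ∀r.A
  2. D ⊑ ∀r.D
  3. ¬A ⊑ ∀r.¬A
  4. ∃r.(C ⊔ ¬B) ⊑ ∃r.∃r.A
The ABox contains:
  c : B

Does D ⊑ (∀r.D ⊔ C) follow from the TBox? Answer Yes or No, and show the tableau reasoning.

1. D ⊑ (∀r.D ⊔ C)  ⇔  (D ⊓ (∃r.¬D ⊓ ¬C)) unsat w.r.t. T
   all branches close; clash {A, ¬A} at an ∃-successor
2. Hence D ⊑ (∀r.D ⊔ C): entailed.

Yes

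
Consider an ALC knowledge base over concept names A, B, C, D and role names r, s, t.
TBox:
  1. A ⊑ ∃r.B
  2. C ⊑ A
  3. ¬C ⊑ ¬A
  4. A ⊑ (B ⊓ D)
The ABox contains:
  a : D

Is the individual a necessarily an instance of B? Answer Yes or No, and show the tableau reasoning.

No

1. a : B?  L(a) = {D} ∪ {¬B}
   open: L(a) ⊇ {D, ¬A, ¬B, ¬C} — a ∉ B possible
2. Hence a : B: not entailed.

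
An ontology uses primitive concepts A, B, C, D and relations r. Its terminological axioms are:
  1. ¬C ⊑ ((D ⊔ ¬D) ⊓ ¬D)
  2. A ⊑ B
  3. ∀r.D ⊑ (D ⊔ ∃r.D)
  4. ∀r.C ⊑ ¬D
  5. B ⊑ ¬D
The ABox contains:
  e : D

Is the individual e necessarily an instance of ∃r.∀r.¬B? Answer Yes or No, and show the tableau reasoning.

1. e : ∃r.∀r.¬B?  L(e) = {D} ∪ {∀r.∃r.B}
   open: L(e) ⊇ {C, D, ¬A, ¬B, ∀r.∃r.B, …} (+ ∃-successors) — e ∉ ∃r.∀r.¬B possible
2. Hence e : ∃r.∀r.¬B: not entailed.

No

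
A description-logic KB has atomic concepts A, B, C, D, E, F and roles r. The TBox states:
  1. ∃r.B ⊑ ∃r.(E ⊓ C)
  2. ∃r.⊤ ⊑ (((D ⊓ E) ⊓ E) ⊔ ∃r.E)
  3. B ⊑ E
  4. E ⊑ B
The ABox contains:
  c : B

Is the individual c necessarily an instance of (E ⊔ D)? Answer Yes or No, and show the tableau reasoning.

Yes

1. c : (E ⊔ D)?  L(c) = {B} ∪ {(¬E ⊓ ¬D)}
   clash {E, ¬E} at c — c ∈ (E ⊔ D)
2. Hence c : (E ⊔ D): entailed.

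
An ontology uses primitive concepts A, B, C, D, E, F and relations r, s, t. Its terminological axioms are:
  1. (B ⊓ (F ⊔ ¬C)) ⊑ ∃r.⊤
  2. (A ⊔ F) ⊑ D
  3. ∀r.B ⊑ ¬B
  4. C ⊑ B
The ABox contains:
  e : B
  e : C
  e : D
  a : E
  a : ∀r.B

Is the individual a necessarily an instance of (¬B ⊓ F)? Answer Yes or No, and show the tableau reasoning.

No

1. a : (¬B ⊓ F)?  L(a) = {E, ∀r.B} ∪ {(B ⊔ ¬F)}
   apply at a: ∀r.B⊑¬B
   open: L(a) ⊇ {E, ¬A, ¬B, ¬C, ¬F, …} — a ∉ (¬B ⊓ F) possible
2. Hence a : (¬B ⊓ F): not entailed.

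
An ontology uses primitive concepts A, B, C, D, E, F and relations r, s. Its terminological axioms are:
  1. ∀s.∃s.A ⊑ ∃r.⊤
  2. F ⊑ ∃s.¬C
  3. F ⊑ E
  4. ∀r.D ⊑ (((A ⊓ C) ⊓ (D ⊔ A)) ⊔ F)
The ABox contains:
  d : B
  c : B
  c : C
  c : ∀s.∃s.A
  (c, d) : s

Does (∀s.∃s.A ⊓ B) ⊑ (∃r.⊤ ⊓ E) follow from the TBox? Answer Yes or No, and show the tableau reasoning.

No

1. (∀s.∃s.A ⊓ B) ⊑ (∃r.⊤ ⊓ E)  ⇔  ((∀s.∃s.A ⊓ B) ⊓ (∀r.⊥ ⊔ ¬E)) unsat w.r.t. T
   apply at x₀: ∀s.∃s.A⊑∃r.⊤
   open: L(x₀) ⊇ {B, ¬E, ¬F, ∀s.∃s.A, ∃r.¬D, …} (+ ∃-successors)
2. Hence (∀s.∃s.A ⊓ B) ⊑ (∃r.⊤ ⊓ E): not entailed.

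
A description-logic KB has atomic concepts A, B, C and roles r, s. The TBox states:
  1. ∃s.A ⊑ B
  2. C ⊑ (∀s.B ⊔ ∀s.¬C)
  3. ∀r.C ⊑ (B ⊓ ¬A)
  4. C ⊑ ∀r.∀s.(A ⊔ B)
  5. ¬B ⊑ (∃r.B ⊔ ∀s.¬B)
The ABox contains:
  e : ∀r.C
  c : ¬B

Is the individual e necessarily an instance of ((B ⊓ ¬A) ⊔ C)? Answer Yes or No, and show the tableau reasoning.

1. e : ((B ⊓ ¬A) ⊔ C)?  L(e) = {∀r.C} ∪ {((¬B ⊔ A) ⊓ ¬C)}
   clash {A, ¬A} at e — e ∈ ((B ⊓ ¬A) ⊔ C)
2. Hence e : ((B ⊓ ¬A) ⊔ C): entailed.

Yes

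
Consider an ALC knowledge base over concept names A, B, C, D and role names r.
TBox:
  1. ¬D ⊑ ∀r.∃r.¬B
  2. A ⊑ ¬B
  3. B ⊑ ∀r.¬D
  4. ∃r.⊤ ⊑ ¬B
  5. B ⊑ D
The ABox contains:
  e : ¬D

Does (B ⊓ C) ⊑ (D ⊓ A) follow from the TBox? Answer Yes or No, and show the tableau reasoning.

1. (B ⊓ C) ⊑ (D ⊓ A)  ⇔  ((B ⊓ C) ⊓ (¬D ⊔ ¬A)) unsat w.r.t. T
   apply at x₀: B⊑∀r.¬D; B⊑D
   open: L(x₀) ⊇ {B, C, D, ¬A, ∀r.¬D, …}
2. Hence (B ⊓ C) ⊑ (D ⊓ A): not entailed.

No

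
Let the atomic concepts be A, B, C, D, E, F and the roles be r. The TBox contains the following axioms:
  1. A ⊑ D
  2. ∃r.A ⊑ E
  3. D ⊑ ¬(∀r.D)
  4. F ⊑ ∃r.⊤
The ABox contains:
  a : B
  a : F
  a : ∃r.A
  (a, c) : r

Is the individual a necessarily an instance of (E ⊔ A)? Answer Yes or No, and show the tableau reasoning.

Yes

1. a : (E ⊔ A)?  L(a) = {B, F, ∃r.A} ∪ {(¬E ⊓ ¬A)}
   clash {E, ¬E} at a — a ∈ (E ⊔ A)
2. Hence a : (E ⊔ A): entailed.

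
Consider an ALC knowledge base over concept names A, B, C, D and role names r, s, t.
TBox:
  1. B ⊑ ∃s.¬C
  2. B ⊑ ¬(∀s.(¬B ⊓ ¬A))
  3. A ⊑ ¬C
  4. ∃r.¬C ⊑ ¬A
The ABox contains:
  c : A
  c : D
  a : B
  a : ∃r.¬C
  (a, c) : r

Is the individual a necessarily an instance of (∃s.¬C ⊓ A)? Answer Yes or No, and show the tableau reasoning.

1. a : (∃s.¬C ⊓ A)?  L(a) = {B, ∃r.¬C} ∪ {(∀s.C ⊔ ¬A)}
   apply at a: B⊑∃s.¬C; B⊑¬(∀s.(¬B ⊓ ¬A)); ∃r.¬C⊑¬A
   open: L(a) ⊇ {B, ¬A, ∃r.¬C, ∃s.(B ⊔ A), ∃s.¬C} (+ ∃-successors) — a ∉ (∃s.¬C ⊓ A) possible
2. Hence a : (∃s.¬C ⊓ A): not entailed.

No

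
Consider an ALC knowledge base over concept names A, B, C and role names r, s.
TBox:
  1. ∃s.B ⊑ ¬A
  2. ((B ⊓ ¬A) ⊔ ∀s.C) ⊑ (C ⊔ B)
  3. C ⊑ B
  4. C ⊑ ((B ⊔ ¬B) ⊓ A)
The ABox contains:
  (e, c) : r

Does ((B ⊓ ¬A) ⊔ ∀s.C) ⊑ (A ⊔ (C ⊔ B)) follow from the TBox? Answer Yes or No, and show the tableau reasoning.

1. ((B ⊓ ¬A) ⊔ ∀s.C) ⊑ (A ⊔ (C ⊔ B))  ⇔  (((B ⊓ ¬A) ⊔ ∀s.C) ⊓ (¬A ⊓ (¬C ⊓ ¬B))) unsat w.r.t. T
   all branches close; clash {B, ¬B} at x₀
2. Hence ((B ⊓ ¬A) ⊔ ∀s.C) ⊑ (A ⊔ (C ⊔ B)): entailed.

Yes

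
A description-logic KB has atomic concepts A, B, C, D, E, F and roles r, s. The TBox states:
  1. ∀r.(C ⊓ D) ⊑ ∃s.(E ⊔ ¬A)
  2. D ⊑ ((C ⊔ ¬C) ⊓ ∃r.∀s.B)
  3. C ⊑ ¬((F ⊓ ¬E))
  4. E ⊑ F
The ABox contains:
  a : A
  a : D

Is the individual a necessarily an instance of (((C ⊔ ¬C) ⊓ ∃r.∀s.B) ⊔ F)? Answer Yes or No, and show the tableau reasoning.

1. a : (((C ⊔ ¬C) ⊓ ∃r.∀s.B) ⊔ F)?  L(a) = {A, D} ∪ {(((¬C ⊓ C) ⊔ ∀r.∃s.¬B) ⊓ ¬F)}
   clash {F, ¬F} at a — a ∈ (((C ⊔ ¬C) ⊓ ∃r.∀s.B) ⊔ F)
2. Hence a : (((C ⊔ ¬C) ⊓ ∃r.∀s.B) ⊔ F): entailed.

Yes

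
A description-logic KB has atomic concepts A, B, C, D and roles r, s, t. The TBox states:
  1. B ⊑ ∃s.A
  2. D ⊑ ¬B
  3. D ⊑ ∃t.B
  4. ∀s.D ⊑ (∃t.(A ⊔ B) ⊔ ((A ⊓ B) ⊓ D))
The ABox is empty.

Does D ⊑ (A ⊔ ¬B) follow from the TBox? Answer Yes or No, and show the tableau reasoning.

Yes

1. D ⊑ (A ⊔ ¬B)  ⇔  (D ⊓ (¬A ⊓ B)) unsat w.r.t. T
   all branches close; clash {B, ¬B} at x₀
2. Hence D ⊑ (A ⊔ ¬B): entailed.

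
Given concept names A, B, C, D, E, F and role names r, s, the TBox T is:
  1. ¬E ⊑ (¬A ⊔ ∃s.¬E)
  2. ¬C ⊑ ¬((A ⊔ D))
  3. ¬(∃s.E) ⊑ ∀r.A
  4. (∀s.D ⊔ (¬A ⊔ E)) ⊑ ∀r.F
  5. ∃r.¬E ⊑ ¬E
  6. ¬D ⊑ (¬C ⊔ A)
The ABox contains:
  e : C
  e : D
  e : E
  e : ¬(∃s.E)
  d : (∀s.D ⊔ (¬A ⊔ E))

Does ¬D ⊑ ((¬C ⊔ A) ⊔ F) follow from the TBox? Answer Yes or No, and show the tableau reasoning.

1. ¬D ⊑ ((¬C ⊔ A) ⊔ F)  ⇔  (¬D ⊓ ((C ⊓ ¬A) ⊓ ¬F)) unsat w.r.t. T
   all branches close; clash {A, ¬A} at x₀
2. Hence ¬D ⊑ ((¬C ⊔ A) ⊔ F): entailed.

Yes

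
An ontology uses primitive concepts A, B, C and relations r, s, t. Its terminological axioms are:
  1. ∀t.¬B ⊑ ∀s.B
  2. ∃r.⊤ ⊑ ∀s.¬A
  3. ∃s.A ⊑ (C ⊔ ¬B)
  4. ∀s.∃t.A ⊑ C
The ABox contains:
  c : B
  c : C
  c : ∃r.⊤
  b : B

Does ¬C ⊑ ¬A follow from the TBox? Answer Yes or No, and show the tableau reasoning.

No

1. ¬C ⊑ ¬A  ⇔  (¬C ⊓ A) unsat w.r.t. T
   open: L(x₀) ⊇ {A, ¬C, ∀r.⊥, ∀s.¬A, ∃s.∀t.¬A, …} (+ ∃-successors)
2. Hence ¬C ⊑ ¬A: not entailed.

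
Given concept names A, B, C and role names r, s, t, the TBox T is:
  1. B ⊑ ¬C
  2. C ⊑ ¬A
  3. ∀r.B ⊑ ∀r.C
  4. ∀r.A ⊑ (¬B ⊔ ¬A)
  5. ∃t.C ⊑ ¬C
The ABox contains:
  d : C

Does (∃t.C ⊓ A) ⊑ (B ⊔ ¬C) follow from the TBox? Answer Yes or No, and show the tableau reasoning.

Yes

1. (∃t.C ⊓ A) ⊑ (B ⊔ ¬C)  ⇔  ((∃t.C ⊓ A) ⊓ (¬B ⊓ C)) unsat w.r.t. T
   all branches close; clash {A, ¬A} at x₀
2. Hence (∃t.C ⊓ A) ⊑ (B ⊔ ¬C): entailed.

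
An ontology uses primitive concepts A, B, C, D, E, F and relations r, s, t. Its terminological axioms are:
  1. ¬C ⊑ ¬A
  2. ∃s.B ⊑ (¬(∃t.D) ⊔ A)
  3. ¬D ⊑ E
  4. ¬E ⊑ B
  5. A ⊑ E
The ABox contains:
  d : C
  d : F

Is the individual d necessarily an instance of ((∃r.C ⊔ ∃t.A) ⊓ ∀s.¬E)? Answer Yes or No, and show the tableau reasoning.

1. d : ((∃r.C ⊔ ∃t.A) ⊓ ∀s.¬E)?  L(d) = {C, F} ∪ {((∀r.¬C ⊓ ∀t.¬A) ⊔ ∃s.E)}
   open: L(d) ⊇ {C, D, E, F, ∀r.¬C, …} — d ∉ ((∃r.C ⊔ ∃t.A) ⊓ ∀s.¬E) possible
2. Hence d : ((∃r.C ⊔ ∃t.A) ⊓ ∀s.¬E): not entailed.

No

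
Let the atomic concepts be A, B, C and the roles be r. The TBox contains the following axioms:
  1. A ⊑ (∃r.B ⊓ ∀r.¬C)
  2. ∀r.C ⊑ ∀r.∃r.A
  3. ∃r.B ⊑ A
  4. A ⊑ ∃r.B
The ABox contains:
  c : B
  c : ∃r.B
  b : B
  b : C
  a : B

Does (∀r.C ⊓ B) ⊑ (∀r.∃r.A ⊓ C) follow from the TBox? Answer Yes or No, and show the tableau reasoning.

No

1. (∀r.C ⊓ B) ⊑ (∀r.∃r.A ⊓ C)  ⇔  ((∀r.C ⊓ B) ⊓ (∃r.∀r.¬A ⊔ ¬C)) unsat w.r.t. T
   apply at x₀: ∀r.C⊑∀r.∃r.A
   open: L(x₀) ⊇ {B, ¬A, ¬C, ∀r.C, ∀r.¬B, …}
2. Hence (∀r.C ⊓ B) ⊑ (∀r.∃r.A ⊓ C): not entailed.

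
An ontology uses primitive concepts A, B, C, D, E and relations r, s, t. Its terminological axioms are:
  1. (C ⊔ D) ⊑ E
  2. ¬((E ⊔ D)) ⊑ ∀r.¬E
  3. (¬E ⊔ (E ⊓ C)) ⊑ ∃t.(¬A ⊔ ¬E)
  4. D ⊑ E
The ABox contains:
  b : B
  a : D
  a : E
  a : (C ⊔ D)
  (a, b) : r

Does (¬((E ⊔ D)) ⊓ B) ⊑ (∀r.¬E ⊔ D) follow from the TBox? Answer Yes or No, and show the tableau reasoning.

1. (¬((E ⊔ D)) ⊓ B) ⊑ (∀r.¬E ⊔ D)  ⇔  (((¬E ⊓ ¬D) ⊓ B) ⊓ (∃r.E ⊓ ¬D)) unsat w.r.t. T
   all branches close; clash {E, ¬E} at x₀
2. Hence (¬((E ⊔ D)) ⊓ B) ⊑ (∀r.¬E ⊔ D): entailed.

Yes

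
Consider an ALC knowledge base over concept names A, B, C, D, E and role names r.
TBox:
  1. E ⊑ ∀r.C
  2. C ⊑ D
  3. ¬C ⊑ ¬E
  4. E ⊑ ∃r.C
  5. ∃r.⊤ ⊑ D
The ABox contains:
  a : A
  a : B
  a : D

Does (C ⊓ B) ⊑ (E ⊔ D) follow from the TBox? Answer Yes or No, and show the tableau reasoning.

1. (C ⊓ B) ⊑ (E ⊔ D)  ⇔  ((C ⊓ B) ⊓ (¬E ⊓ ¬D)) unsat w.r.t. T
   all branches close; clash {D, ¬D} at x₀
2. Hence (C ⊓ B) ⊑ (E ⊔ D): entailed.

Yes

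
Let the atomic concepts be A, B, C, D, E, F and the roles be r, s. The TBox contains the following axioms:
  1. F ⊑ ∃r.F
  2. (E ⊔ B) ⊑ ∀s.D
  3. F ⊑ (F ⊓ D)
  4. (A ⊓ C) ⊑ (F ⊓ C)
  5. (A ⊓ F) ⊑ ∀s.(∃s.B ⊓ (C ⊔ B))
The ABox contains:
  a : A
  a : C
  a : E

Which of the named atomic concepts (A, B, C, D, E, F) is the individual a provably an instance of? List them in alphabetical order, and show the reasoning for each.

{A, C, D, E, F}

1. a : A?  L(a) = {A, C, E} ∪ {¬A}
   clash {A, ¬A} at a — a ∈ A
2. a : B?  L(a) = {A, C, E} ∪ {¬B}
   open: L(a) ⊇ {A, C, D, E, F, …} (+ ∃-successors) — a ∉ B possible
3. a : C?  L(a) = {A, C, E} ∪ {¬C}
   clash {C, ¬C} at a — a ∈ C
4. a : D?  L(a) = {A, C, E} ∪ {¬D}
   clash {D, ¬D} at a — a ∈ D
5. a : E?  L(a) = {A, C, E} ∪ {¬E}
   clash {E, ¬E} at a — a ∈ E
6. a : F?  L(a) = {A, C, E} ∪ {¬F}
   clash {F, ¬F} at a — a ∈ F
7. Entailed for a: {A, C, D, E, F}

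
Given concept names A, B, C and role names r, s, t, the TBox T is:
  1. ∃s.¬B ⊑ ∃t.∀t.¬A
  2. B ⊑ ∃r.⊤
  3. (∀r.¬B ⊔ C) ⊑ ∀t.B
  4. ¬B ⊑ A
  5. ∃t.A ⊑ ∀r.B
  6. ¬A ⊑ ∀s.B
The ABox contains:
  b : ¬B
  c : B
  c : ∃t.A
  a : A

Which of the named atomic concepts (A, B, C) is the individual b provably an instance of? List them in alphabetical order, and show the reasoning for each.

{A}

1. b : A?  L(b) = {¬B} ∪ {¬A}
   clash {A, ¬A} at b — b ∈ A
2. b : B?  L(b) = {¬B} ∪ {¬B}
   apply at b: ¬B⊑A
   open: L(b) ⊇ {A, ¬B, ¬C, ∀s.B, ∀t.¬A, …} (+ ∃-successors) — b ∉ B possible
3. b : C?  L(b) = {¬B} ∪ {¬C}
   apply at b: ¬B⊑A
   open: L(b) ⊇ {A, ¬B, ¬C, ∀s.B, ∀t.¬A, …} (+ ∃-successors) — b ∉ C possible
4. Entailed for b: {A}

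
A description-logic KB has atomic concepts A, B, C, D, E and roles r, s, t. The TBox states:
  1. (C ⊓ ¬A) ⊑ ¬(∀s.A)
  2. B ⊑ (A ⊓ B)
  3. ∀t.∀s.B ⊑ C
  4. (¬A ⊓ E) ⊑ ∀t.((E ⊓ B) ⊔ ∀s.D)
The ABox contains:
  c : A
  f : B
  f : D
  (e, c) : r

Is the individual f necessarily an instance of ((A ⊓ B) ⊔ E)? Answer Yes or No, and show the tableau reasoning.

1. f : ((A ⊓ B) ⊔ E)?  L(f) = {B, D} ∪ {((¬A ⊔ ¬B) ⊓ ¬E)}
   clash {B, ¬B} at f — f ∈ ((A ⊓ B) ⊔ E)
2. Hence f : ((A ⊓ B) ⊔ E): entailed.

Yes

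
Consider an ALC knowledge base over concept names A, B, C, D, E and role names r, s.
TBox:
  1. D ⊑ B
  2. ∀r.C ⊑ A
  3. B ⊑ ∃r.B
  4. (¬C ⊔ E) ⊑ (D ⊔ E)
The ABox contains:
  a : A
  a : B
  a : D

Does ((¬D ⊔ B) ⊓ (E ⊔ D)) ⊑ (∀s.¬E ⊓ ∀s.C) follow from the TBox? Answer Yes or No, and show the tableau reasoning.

1. ((¬D ⊔ B) ⊓ (E ⊔ D)) ⊑ (∀s.¬E ⊓ ∀s.C)  ⇔  (((¬D ⊔ B) ⊓ (E ⊔ D)) ⊓ (∃s.E ⊔ ∃s.¬C)) unsat w.r.t. T
   open: L(x₀) ⊇ {E, ¬B, ¬D, ∃r.¬C, ∃s.E} (+ ∃-successors)
2. Hence ((¬D ⊔ B) ⊓ (E ⊔ D)) ⊑ (∀s.¬E ⊓ ∀s.C): not entailed.

No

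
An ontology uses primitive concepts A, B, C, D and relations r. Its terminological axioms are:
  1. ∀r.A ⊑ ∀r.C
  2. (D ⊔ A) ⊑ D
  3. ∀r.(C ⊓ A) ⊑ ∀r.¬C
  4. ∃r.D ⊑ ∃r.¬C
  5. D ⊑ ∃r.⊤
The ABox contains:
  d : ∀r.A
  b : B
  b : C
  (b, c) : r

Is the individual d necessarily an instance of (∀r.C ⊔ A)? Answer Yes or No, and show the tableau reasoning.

1. d : (∀r.C ⊔ A)?  L(d) = {∀r.A} ∪ {(∃r.¬C ⊓ ¬A)}
   clash {C, ¬C} at an ∃-successor — d ∈ (∀r.C ⊔ A)
2. Hence d : (∀r.C ⊔ A): entailed.

Yes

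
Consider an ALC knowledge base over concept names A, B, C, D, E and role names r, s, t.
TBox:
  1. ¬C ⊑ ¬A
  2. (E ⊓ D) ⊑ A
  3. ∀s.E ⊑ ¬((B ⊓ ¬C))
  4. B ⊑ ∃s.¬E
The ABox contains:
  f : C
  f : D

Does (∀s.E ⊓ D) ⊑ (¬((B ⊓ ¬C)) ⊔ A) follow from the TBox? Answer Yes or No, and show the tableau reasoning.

1. (∀s.E ⊓ D) ⊑ (¬((B ⊓ ¬C)) ⊔ A)  ⇔  ((∀s.E ⊓ D) ⊓ ((B ⊓ ¬C) ⊓ ¬A)) unsat w.r.t. T
   all branches close; clash {A, ¬A} at x₀
2. Hence (∀s.E ⊓ D) ⊑ (¬((B ⊓ ¬C)) ⊔ A): entailed.

Yes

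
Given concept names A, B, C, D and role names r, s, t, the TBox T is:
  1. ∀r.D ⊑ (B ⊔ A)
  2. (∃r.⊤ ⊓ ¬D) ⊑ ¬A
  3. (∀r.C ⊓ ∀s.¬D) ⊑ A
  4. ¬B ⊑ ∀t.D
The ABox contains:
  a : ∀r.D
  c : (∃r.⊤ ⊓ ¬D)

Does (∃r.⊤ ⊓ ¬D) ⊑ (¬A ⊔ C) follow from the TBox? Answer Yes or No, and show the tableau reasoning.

Yes

1. (∃r.⊤ ⊓ ¬D) ⊑ (¬A ⊔ C)  ⇔  ((∃r.⊤ ⊓ ¬D) ⊓ (A ⊓ ¬C)) unsat w.r.t. T
   all branches close; clash {A, ¬A} at x₀
2. Hence (∃r.⊤ ⊓ ¬D) ⊑ (¬A ⊔ C): entailed.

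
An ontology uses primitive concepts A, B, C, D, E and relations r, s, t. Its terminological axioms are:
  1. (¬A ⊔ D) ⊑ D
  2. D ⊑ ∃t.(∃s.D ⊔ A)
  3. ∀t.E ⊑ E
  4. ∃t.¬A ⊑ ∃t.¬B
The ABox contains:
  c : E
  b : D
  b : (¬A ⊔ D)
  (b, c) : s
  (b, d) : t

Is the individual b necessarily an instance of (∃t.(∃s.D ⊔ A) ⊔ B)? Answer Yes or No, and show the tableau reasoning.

Yes

1. b : (∃t.(∃s.D ⊔ A) ⊔ B)?  L(b) = {D, (¬A ⊔ D)} ∪ {(∀t.(∀s.¬D ⊓ ¬A) ⊓ ¬B)}
   clash {A, ¬A} at an ∃-successor — b ∈ (∃t.(∃s.D ⊔ A) ⊔ B)
2. Hence b : (∃t.(∃s.D ⊔ A) ⊔ B): entailed.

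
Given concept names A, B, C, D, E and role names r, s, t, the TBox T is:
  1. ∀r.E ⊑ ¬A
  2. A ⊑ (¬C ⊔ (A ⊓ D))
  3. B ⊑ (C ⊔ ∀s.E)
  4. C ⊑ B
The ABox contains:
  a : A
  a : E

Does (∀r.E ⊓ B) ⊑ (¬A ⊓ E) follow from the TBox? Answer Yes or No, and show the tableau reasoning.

No

1. (∀r.E ⊓ B) ⊑ (¬A ⊓ E)  ⇔  ((∀r.E ⊓ B) ⊓ (A ⊔ ¬E)) unsat w.r.t. T
   apply at x₀: ∀r.E⊑¬A; B⊑(C ⊔ ∀s.E)
   open: L(x₀) ⊇ {B, C, ¬A, ¬E, ∀r.E}
2. Hence (∀r.E ⊓ B) ⊑ (¬A ⊓ E): not entailed.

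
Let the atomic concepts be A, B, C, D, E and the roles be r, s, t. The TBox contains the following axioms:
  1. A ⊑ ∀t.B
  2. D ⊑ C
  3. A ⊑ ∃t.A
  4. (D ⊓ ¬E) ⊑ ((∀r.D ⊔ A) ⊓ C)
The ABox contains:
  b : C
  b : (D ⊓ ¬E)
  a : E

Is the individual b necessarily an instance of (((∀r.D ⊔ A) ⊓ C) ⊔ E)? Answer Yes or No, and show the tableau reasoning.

Yes

1. b : (((∀r.D ⊔ A) ⊓ C) ⊔ E)?  L(b) = {C, (D ⊓ ¬E)} ∪ {(((∃r.¬D ⊓ ¬A) ⊔ ¬C) ⊓ ¬E)}
   clash {C, ¬C} at b — b ∈ (((∀r.D ⊔ A) ⊓ C) ⊔ E)
2. Hence b : (((∀r.D ⊔ A) ⊓ C) ⊔ E): entailed.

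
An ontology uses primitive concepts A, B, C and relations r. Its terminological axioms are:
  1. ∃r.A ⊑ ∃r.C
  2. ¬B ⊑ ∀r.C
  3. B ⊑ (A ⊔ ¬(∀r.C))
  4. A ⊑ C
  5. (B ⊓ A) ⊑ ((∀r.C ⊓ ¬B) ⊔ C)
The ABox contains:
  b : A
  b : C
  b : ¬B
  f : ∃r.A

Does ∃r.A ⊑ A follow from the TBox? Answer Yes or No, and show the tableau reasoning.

No

1. ∃r.A ⊑ A  ⇔  (∃r.A ⊓ ¬A) unsat w.r.t. T
   apply at x₀: ∃r.A⊑∃r.C
   open: L(x₀) ⊇ {B, ¬A, ∃r.A, ∃r.C, ∃r.¬C} (+ ∃-successors)
2. Hence ∃r.A ⊑ A: not entailed.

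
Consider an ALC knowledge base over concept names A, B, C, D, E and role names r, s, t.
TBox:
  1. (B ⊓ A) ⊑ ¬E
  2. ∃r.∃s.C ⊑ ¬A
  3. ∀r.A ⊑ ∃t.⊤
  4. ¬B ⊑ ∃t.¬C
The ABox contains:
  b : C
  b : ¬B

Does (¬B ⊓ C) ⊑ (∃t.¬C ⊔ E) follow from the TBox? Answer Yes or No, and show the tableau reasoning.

1. (¬B ⊓ C) ⊑ (∃t.¬C ⊔ E)  ⇔  ((¬B ⊓ C) ⊓ (∀t.C ⊓ ¬E)) unsat w.r.t. T
   all branches close; clash {C, ¬C} at an ∃-successor
2. Hence (¬B ⊓ C) ⊑ (∃t.¬C ⊔ E): entailed.

Yes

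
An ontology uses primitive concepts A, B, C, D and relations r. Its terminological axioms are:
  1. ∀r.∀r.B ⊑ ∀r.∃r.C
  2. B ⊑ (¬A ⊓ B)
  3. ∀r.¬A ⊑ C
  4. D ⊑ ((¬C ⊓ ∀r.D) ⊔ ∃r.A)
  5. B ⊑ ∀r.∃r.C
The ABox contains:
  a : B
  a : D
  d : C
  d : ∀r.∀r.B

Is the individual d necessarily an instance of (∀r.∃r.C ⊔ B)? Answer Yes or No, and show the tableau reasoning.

1. d : (∀r.∃r.C ⊔ B)?  L(d) = {C, ∀r.∀r.B} ∪ {(∃r.∀r.¬C ⊓ ¬B)}
   clash {C, ¬C} at an ∃-successor — d ∈ (∀r.∃r.C ⊔ B)
2. Hence d : (∀r.∃r.C ⊔ B): entailed.

Yes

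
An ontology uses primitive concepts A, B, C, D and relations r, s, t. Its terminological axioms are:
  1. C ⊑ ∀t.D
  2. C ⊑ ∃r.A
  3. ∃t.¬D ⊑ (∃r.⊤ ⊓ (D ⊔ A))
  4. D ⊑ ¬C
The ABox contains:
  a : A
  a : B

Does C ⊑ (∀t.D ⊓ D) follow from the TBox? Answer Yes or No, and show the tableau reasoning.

No

1. C ⊑ (∀t.D ⊓ D)  ⇔  (C ⊓ (∃t.¬D ⊔ ¬D)) unsat w.r.t. T
   apply at x₀: C⊑∀t.D; C⊑∃r.A
   open: L(x₀) ⊇ {C, ¬D, ∀t.D, ∃r.A} (+ ∃-successors)
2. Hence C ⊑ (∀t.D ⊓ D): not entailed.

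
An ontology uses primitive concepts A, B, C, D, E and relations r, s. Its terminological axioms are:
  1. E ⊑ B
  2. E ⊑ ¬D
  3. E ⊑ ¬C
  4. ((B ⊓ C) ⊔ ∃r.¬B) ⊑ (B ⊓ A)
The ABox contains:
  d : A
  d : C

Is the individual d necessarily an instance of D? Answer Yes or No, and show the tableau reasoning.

No

1. d : D?  L(d) = {A, C} ∪ {¬D}
   open: L(d) ⊇ {A, C, ¬B, ¬D, ¬E, …} — d ∉ D possible
2. Hence d : D: not entailed.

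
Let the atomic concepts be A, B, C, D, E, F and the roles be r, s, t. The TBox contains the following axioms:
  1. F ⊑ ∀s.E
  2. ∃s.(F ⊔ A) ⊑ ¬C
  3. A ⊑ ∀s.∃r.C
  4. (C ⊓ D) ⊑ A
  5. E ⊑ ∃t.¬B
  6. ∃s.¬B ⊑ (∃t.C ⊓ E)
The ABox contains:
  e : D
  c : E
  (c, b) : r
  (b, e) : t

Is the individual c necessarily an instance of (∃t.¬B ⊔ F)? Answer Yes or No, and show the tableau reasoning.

Yes

1. c : (∃t.¬B ⊔ F)?  L(c) = {E} ∪ {(∀t.B ⊓ ¬F)}
   clash {B, ¬B} at an ∃-successor — c ∈ (∃t.¬B ⊔ F)
2. Hence c : (∃t.¬B ⊔ F): entailed.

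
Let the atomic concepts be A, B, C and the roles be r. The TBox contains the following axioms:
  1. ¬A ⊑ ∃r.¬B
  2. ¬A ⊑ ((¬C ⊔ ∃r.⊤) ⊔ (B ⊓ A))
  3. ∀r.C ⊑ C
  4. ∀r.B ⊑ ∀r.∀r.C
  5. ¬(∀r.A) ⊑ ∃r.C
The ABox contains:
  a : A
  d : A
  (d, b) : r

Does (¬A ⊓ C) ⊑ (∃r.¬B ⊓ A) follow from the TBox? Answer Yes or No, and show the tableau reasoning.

1. (¬A ⊓ C) ⊑ (∃r.¬B ⊓ A)  ⇔  ((¬A ⊓ C) ⊓ (∀r.B ⊔ ¬A)) unsat w.r.t. T
   apply at x₀: ¬A⊑∃r.¬B; ¬A⊑((¬C ⊔ ∃r.⊤) ⊔ (B ⊓ A))
   open: L(x₀) ⊇ {C, ¬A, ∀r.A, ∃r.¬B, ∃r.⊤} (+ ∃-successors)
2. Hence (¬A ⊓ C) ⊑ (∃r.¬B ⊓ A): not entailed.

No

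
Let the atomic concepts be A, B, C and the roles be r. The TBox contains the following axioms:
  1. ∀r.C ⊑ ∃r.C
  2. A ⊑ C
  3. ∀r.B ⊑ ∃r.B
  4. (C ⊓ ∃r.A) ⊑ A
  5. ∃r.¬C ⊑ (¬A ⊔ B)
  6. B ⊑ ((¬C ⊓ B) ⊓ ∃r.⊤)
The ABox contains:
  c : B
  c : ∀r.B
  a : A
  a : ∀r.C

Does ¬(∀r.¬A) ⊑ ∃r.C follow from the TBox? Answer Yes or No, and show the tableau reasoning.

1. ¬(∀r.¬A) ⊑ ∃r.C  ⇔  (∃r.A ⊓ ∀r.¬C) unsat w.r.t. T
   all branches close; clash {C, ¬C} at x₀
2. Hence ¬(∀r.¬A) ⊑ ∃r.C: entailed.

Yes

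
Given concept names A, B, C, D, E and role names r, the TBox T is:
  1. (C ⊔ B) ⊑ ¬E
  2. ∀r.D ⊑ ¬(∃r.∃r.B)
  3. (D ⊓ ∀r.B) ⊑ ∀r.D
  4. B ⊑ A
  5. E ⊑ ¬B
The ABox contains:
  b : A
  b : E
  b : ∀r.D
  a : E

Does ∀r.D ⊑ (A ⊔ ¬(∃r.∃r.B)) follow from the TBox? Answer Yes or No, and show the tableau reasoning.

1. ∀r.D ⊑ (A ⊔ ¬(∃r.∃r.B))  ⇔  (∀r.D ⊓ (¬A ⊓ ∃r.∃r.B)) unsat w.r.t. T
   all branches close; clash {A, ¬A} at x₀
2. Hence ∀r.D ⊑ (A ⊔ ¬(∃r.∃r.B)): entailed.

Yes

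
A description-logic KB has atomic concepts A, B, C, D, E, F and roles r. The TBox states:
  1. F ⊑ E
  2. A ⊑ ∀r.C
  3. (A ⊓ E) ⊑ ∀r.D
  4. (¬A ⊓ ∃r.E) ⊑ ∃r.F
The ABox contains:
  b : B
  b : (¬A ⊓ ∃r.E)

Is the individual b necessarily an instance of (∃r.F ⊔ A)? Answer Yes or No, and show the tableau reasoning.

1. b : (∃r.F ⊔ A)?  L(b) = {B, (¬A ⊓ ∃r.E)} ∪ {(∀r.¬F ⊓ ¬A)}
   clash {F, ¬F} at an ∃-successor — b ∈ (∃r.F ⊔ A)
2. Hence b : (∃r.F ⊔ A): entailed.

Yes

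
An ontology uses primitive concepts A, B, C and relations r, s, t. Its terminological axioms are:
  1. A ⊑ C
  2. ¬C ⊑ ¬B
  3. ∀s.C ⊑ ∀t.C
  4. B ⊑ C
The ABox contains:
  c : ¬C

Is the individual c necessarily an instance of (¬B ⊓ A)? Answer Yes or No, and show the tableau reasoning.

1. c : (¬B ⊓ A)?  L(c) = {¬C} ∪ {(B ⊔ ¬A)}
   apply at c: ¬C⊑¬B
   open: L(c) ⊇ {¬A, ¬B, ¬C, ∃s.¬C} (+ ∃-successors) — c ∉ (¬B ⊓ A) possible
2. Hence c : (¬B ⊓ A): not entailed.

No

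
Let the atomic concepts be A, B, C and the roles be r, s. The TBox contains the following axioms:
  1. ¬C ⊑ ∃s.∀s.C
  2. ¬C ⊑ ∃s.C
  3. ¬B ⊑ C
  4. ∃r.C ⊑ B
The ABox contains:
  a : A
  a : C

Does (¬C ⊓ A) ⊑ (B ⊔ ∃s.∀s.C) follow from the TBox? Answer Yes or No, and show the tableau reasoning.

1. (¬C ⊓ A) ⊑ (B ⊔ ∃s.∀s.C)  ⇔  ((¬C ⊓ A) ⊓ (¬B ⊓ ∀s.∃s.¬C)) unsat w.r.t. T
   all branches close; clash {C, ¬C} at x₀
2. Hence (¬C ⊓ A) ⊑ (B ⊔ ∃s.∀s.C): entailed.

Yes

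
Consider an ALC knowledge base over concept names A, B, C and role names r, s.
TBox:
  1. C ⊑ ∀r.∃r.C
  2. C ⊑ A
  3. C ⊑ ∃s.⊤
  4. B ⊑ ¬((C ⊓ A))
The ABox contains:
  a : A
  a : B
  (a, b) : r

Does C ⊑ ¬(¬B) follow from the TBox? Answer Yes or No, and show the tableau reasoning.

1. C ⊑ ¬(¬B)  ⇔  (C ⊓ ¬B) unsat w.r.t. T
   apply at x₀: C⊑∀r.∃r.C; C⊑A; C⊑∃s.⊤
   open: L(x₀) ⊇ {A, C, ¬B, ∀r.∃r.C, ∃s.⊤} (+ ∃-successors)
2. Hence C ⊑ ¬(¬B): not entailed.

No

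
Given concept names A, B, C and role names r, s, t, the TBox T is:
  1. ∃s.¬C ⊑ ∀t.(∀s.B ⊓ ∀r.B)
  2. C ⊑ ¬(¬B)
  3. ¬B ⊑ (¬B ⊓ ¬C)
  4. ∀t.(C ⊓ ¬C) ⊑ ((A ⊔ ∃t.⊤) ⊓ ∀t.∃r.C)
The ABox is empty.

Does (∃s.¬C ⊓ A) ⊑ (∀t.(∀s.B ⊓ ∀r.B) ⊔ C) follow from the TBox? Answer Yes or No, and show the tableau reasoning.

1. (∃s.¬C ⊓ A) ⊑ (∀t.(∀s.B ⊓ ∀r.B) ⊔ C)  ⇔  ((∃s.¬C ⊓ A) ⊓ (∃t.(∃s.¬B ⊔ ∃r.¬B) ⊓ ¬C)) unsat w.r.t. T
   all branches close; clash {B, ¬B} at an ∃-successor
2. Hence (∃s.¬C ⊓ A) ⊑ (∀t.(∀s.B ⊓ ∀r.B) ⊔ C): entailed.

Yes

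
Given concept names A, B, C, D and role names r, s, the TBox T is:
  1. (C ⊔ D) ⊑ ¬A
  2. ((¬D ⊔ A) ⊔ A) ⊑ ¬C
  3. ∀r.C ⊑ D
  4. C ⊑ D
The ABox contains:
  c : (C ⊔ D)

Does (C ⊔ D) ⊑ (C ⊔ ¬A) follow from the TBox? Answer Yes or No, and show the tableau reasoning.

1. (C ⊔ D) ⊑ (C ⊔ ¬A)  ⇔  ((C ⊔ D) ⊓ (¬C ⊓ A)) unsat w.r.t. T
   all branches close; clash {A, ¬A} at x₀
2. Hence (C ⊔ D) ⊑ (C ⊔ ¬A): entailed.

Yes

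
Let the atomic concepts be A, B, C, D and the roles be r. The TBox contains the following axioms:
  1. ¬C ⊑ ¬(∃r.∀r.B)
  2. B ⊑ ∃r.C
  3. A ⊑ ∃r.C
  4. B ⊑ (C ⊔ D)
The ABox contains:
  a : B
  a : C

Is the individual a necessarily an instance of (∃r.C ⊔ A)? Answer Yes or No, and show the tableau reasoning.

Yes

1. a : (∃r.C ⊔ A)?  L(a) = {B, C} ∪ {(∀r.¬C ⊓ ¬A)}
   clash {C, ¬C} at an ∃-successor — a ∈ (∃r.C ⊔ A)
2. Hence a : (∃r.C ⊔ A): entailed.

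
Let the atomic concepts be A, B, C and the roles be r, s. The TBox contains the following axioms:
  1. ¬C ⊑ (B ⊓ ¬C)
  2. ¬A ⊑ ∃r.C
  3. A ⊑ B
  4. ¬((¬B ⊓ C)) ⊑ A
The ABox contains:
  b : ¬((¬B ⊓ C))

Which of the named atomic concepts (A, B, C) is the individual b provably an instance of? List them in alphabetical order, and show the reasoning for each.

{A, B}

1. b : A?  L(b) = {¬((¬B ⊓ C))} ∪ {¬A}
   clash {A, ¬A} at b — b ∈ A
2. b : B?  L(b) = {¬((¬B ⊓ C))} ∪ {¬B}
   clash {B, ¬B} at b — b ∈ B
3. b : C?  L(b) = {¬((¬B ⊓ C))} ∪ {¬C}
   apply at b: ¬C⊑(B ⊓ ¬C); ¬((¬B ⊓ C))⊑A
   open: L(b) ⊇ {A, B, ¬C} — b ∉ C possible
4. Entailed for b: {A, B}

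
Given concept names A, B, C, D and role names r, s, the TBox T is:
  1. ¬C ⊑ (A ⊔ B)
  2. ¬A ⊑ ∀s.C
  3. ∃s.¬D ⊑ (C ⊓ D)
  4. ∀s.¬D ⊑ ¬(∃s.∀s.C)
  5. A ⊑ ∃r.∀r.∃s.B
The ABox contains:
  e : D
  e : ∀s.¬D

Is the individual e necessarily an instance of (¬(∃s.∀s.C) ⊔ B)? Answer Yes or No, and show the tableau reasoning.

Yes

1. e : (¬(∃s.∀s.C) ⊔ B)?  L(e) = {D, ∀s.¬D} ∪ {(∃s.∀s.C ⊓ ¬B)}
   clash {B, ¬B} at e — e ∈ (¬(∃s.∀s.C) ⊔ B)
2. Hence e : (¬(∃s.∀s.C) ⊔ B): entailed.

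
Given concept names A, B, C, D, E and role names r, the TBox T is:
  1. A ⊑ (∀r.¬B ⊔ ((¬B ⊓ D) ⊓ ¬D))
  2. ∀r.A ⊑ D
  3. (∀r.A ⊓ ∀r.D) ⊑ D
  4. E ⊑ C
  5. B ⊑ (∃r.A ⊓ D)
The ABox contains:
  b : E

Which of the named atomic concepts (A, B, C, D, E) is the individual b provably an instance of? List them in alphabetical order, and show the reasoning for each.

{C, E}

1. b : A?  L(b) = {E} ∪ {¬A}
   apply at b: E⊑C
   open: L(b) ⊇ {C, E, ¬A, ¬B, ∃r.¬A} (+ ∃-successors) — b ∉ A possible
2. b : B?  L(b) = {E} ∪ {¬B}
   apply at b: E⊑C
   open: L(b) ⊇ {C, E, ¬A, ¬B, ∃r.¬A} (+ ∃-successors) — b ∉ B possible
3. b : C?  L(b) = {E} ∪ {¬C}
   clash {C, ¬C} at b — b ∈ C
4. b : D?  L(b) = {E} ∪ {¬D}
   apply at b: E⊑C
   open: L(b) ⊇ {C, E, ¬A, ¬B, ¬D, …} (+ ∃-successors) — b ∉ D possible
5. b : E?  L(b) = {E} ∪ {¬E}
   clash {E, ¬E} at b — b ∈ E
6. Entailed for b: {C, E}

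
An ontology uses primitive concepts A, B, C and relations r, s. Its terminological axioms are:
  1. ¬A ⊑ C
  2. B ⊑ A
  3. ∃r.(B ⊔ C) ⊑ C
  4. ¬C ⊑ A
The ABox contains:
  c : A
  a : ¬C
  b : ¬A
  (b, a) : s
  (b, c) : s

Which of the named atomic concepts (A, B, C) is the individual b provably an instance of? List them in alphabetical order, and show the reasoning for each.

{C}

1. b : A?  L(b) = {¬A} ∪ {¬A}
   apply at b: ¬A⊑C
   open: L(b) ⊇ {C, ¬A, ¬B} — b ∉ A possible
2. b : B?  L(b) = {¬A} ∪ {¬B}
   apply at b: ¬A⊑C
   open: L(b) ⊇ {C, ¬A, ¬B} — b ∉ B possible
3. b : C?  L(b) = {¬A} ∪ {¬C}
   clash {C, ¬C} at b — b ∈ C
4. Entailed for b: {C}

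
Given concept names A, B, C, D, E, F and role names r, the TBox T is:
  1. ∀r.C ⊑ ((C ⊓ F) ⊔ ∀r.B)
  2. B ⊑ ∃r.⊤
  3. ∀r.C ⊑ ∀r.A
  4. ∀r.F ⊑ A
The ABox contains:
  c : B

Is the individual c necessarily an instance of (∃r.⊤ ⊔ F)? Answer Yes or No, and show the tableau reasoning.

Yes

1. c : (∃r.⊤ ⊔ F)?  L(c) = {B} ∪ {(∀r.⊥ ⊓ ¬F)}
   clash ⊥ at an ∃-successor — c ∈ (∃r.⊤ ⊔ F)
2. Hence c : (∃r.⊤ ⊔ F): entailed.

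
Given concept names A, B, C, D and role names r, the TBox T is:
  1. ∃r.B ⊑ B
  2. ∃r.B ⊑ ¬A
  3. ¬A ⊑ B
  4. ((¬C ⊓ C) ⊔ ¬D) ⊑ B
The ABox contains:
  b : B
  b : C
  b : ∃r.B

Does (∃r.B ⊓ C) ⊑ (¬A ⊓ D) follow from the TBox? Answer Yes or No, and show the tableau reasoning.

No

1. (∃r.B ⊓ C) ⊑ (¬A ⊓ D)  ⇔  ((∃r.B ⊓ C) ⊓ (A ⊔ ¬D)) unsat w.r.t. T
   apply at x₀: ∃r.B⊑B; ∃r.B⊑¬A
   open: L(x₀) ⊇ {B, C, ¬A, ¬D, ∃r.B} (+ ∃-successors)
2. Hence (∃r.B ⊓ C) ⊑ (¬A ⊓ D): not entailed.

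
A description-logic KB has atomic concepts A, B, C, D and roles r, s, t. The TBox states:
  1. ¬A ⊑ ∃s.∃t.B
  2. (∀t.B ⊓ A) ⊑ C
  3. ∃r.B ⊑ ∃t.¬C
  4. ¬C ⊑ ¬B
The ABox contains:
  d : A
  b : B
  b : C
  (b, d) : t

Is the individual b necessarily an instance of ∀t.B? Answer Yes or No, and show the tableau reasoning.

No

1. b : ∀t.B?  L(b) = {B, C} ∪ {∃t.¬B}
   open: L(b) ⊇ {A, B, C, ∀r.¬B, ∃t.¬B} (+ ∃-successors) — b ∉ ∀t.B possible
2. Hence b : ∀t.B: not entailed.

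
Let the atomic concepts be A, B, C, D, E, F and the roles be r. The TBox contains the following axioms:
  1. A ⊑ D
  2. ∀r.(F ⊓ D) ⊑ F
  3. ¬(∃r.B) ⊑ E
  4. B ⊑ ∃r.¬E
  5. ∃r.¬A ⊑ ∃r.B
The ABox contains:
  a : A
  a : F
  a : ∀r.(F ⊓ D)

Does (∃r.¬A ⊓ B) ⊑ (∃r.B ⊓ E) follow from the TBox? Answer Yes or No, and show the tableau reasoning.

No

1. (∃r.¬A ⊓ B) ⊑ (∃r.B ⊓ E)  ⇔  ((∃r.¬A ⊓ B) ⊓ (∀r.¬B ⊔ ¬E)) unsat w.r.t. T
   apply at x₀: B⊑∃r.¬E; ∃r.¬A⊑∃r.B
   open: L(x₀) ⊇ {B, ¬A, ¬E, ∃r.(¬F ⊔ ¬D), ∃r.B, …} (+ ∃-successors)
2. Hence (∃r.¬A ⊓ B) ⊑ (∃r.B ⊓ E): not entailed.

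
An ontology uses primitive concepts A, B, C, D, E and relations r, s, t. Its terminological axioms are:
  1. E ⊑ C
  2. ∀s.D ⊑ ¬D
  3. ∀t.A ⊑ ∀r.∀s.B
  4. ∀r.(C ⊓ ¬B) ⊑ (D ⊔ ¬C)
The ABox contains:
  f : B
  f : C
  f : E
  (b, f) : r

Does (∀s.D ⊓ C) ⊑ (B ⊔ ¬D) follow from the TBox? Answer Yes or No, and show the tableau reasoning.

Yes

1. (∀s.D ⊓ C) ⊑ (B ⊔ ¬D)  ⇔  ((∀s.D ⊓ C) ⊓ (¬B ⊓ D)) unsat w.r.t. T
   all branches close; clash {D, ¬D} at x₀
2. Hence (∀s.D ⊓ C) ⊑ (B ⊔ ¬D): entailed.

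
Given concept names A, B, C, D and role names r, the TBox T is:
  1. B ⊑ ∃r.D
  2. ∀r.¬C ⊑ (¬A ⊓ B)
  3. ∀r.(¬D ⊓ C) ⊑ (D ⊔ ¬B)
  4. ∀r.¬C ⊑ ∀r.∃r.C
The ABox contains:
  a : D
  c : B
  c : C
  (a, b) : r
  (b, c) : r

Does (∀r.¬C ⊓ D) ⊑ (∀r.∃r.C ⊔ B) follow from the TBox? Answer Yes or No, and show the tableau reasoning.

Yes

1. (∀r.¬C ⊓ D) ⊑ (∀r.∃r.C ⊔ B)  ⇔  ((∀r.¬C ⊓ D) ⊓ (∃r.∀r.¬C ⊓ ¬B)) unsat w.r.t. T
   all branches close; clash {B, ¬B} at x₀
2. Hence (∀r.¬C ⊓ D) ⊑ (∀r.∃r.C ⊔ B): entailed.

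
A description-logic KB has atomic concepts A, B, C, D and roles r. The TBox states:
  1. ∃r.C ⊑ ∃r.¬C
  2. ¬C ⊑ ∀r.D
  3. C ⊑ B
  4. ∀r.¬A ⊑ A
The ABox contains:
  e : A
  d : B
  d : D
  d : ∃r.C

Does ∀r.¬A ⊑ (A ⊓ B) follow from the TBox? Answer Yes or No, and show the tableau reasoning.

No

1. ∀r.¬A ⊑ (A ⊓ B)  ⇔  (∀r.¬A ⊓ (¬A ⊔ ¬B)) unsat w.r.t. T
   apply at x₀: ∀r.¬A⊑A
   open: L(x₀) ⊇ {A, ¬B, ¬C, ∀r.D, ∀r.¬A, …}
2. Hence ∀r.¬A ⊑ (A ⊓ B): not entailed.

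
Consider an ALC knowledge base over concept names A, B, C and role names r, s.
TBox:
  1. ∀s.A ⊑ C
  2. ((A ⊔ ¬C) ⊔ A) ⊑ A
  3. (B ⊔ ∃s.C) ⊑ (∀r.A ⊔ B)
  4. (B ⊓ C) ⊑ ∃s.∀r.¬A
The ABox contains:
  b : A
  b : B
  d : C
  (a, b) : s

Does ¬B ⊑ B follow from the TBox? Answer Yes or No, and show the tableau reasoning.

1. ¬B ⊑ B  ⇔  (¬B ⊓ ¬B) unsat w.r.t. T
   open: L(x₀) ⊇ {C, ¬A, ¬B, ∀r.A, ∃s.¬A} (+ ∃-successors)
2. Hence ¬B ⊑ B: not entailed.

No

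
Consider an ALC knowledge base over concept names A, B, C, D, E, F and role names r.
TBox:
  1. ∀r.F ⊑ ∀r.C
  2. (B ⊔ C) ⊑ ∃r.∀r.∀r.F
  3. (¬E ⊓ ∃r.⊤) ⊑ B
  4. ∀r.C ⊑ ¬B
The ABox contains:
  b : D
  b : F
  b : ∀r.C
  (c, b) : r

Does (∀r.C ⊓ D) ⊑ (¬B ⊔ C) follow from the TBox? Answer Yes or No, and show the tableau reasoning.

Yes

1. (∀r.C ⊓ D) ⊑ (¬B ⊔ C)  ⇔  ((∀r.C ⊓ D) ⊓ (B ⊓ ¬C)) unsat w.r.t. T
   all branches close; clash {B, ¬B} at x₀
2. Hence (∀r.C ⊓ D) ⊑ (¬B ⊔ C): entailed.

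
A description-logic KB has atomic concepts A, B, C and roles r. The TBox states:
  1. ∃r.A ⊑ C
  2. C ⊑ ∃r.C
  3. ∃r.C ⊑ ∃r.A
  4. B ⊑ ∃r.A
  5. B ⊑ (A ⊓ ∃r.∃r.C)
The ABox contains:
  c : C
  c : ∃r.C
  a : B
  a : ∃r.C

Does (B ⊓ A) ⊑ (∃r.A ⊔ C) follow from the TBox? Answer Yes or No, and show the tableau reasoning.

1. (B ⊓ A) ⊑ (∃r.A ⊔ C)  ⇔  ((B ⊓ A) ⊓ (∀r.¬A ⊓ ¬C)) unsat w.r.t. T
   all branches close; clash {A, ¬A} at an ∃-successor
2. Hence (B ⊓ A) ⊑ (∃r.A ⊔ C): entailed.

Yes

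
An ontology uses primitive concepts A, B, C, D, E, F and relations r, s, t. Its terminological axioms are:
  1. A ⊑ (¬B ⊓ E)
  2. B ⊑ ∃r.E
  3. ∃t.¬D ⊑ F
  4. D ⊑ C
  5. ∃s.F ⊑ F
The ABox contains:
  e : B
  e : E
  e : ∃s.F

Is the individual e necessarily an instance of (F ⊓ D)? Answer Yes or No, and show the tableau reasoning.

No

1. e : (F ⊓ D)?  L(e) = {B, E, ∃s.F} ∪ {(¬F ⊔ ¬D)}
   apply at e: B⊑∃r.E; ∃s.F⊑F
   open: L(e) ⊇ {B, E, F, ¬A, ¬D, …} (+ ∃-successors) — e ∉ (F ⊓ D) possible
2. Hence e : (F ⊓ D): not entailed.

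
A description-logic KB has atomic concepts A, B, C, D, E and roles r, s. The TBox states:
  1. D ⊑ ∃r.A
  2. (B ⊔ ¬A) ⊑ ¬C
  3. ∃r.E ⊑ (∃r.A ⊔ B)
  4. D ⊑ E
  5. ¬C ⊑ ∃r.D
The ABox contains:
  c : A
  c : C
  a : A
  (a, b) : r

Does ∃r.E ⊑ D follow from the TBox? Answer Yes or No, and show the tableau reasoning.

No

1. ∃r.E ⊑ D  ⇔  (∃r.E ⊓ ¬D) unsat w.r.t. T
   apply at x₀: ∃r.E⊑(∃r.A ⊔ B)
   open: L(x₀) ⊇ {A, C, ¬B, ¬D, ∃r.A, …} (+ ∃-successors)
2. Hence ∃r.E ⊑ D: not entailed.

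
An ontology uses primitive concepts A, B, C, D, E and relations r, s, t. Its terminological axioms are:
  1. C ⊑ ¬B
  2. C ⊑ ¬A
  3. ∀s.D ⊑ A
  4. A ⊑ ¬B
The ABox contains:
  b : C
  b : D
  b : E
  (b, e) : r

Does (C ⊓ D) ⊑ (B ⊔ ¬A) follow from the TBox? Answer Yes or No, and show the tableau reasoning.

1. (C ⊓ D) ⊑ (B ⊔ ¬A)  ⇔  ((C ⊓ D) ⊓ (¬B ⊓ A)) unsat w.r.t. T
   all branches close; clash {A, ¬A} at x₀
2. Hence (C ⊓ D) ⊑ (B ⊔ ¬A): entailed.

Yes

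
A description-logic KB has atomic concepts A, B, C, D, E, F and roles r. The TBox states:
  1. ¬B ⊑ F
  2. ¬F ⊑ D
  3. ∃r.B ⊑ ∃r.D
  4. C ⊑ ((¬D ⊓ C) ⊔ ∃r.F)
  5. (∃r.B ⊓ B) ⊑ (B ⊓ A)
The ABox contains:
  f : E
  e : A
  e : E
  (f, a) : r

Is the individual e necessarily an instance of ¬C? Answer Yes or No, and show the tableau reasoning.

No

1. e : ¬C?  L(e) = {A, E} ∪ {C}
   apply at e: C⊑((¬D ⊓ C) ⊔ ∃r.F)
   open: L(e) ⊇ {A, B, C, E, F, …} — e ∉ ¬C possible
2. Hence e : ¬C: not entailed.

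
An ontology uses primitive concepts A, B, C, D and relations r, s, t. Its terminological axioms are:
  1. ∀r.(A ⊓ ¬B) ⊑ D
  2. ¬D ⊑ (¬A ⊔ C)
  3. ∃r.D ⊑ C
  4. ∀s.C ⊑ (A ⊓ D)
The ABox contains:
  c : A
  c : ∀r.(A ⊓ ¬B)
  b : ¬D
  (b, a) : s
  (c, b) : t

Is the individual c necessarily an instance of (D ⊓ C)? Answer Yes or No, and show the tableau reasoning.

1. c : (D ⊓ C)?  L(c) = {A, ∀r.(A ⊓ ¬B)} ∪ {(¬D ⊔ ¬C)}
   apply at c: ∀r.(A ⊓ ¬B)⊑D
   open: L(c) ⊇ {A, D, ¬C, ∀r.(A ⊓ ¬B), ∀r.¬D, …} (+ ∃-successors) — c ∉ (D ⊓ C) possible
2. Hence c : (D ⊓ C): not entailed.

No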